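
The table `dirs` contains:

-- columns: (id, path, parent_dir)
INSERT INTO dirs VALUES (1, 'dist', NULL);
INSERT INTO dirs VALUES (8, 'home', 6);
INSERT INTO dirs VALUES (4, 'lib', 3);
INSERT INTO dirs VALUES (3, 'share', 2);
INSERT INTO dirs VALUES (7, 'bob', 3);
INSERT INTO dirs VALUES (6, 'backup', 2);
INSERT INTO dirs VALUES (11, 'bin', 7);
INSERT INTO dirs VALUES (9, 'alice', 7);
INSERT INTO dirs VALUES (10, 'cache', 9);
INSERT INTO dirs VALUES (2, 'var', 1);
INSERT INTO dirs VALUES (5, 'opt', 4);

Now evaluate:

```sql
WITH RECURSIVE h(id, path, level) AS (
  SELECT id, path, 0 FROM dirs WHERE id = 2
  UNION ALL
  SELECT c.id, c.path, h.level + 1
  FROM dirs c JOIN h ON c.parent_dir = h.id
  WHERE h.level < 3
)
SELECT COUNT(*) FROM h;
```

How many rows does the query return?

Base: id=2 (var) at level 0.
Iteration 1: rows with parent_dir in {2} -> share (id 3, level 1), backup (id 6, level 1).
Iteration 2: rows with parent_dir in {3,6} -> lib (id 4, level 2), bob (id 7, level 2), home (id 8, level 2).
Iteration 3: rows with parent_dir in {4,7,8} -> opt (id 5, level 3), alice (id 9, level 3), bin (id 11, level 3).
Iteration 4: level < 3 fails for all current rows; recursion stops.
Total rows emitted: 9.

9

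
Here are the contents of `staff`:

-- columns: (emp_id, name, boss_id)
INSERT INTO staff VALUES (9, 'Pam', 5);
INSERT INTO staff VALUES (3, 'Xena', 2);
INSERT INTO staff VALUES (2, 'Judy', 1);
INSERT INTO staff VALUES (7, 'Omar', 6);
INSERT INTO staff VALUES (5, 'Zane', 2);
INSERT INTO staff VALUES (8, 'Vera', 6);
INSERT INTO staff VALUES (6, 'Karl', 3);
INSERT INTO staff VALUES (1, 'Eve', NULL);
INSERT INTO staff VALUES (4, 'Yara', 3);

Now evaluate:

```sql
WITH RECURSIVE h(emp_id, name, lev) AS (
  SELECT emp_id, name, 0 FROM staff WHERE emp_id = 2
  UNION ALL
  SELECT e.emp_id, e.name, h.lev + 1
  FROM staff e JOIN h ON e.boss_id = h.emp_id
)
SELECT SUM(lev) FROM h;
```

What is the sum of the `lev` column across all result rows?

14

Base: emp_id=2 (Judy) at lev 0.
Iteration 1: rows with boss_id in {2} -> Xena (id 3, lev 1), Zane (id 5, lev 1).
Iteration 2: rows with boss_id in {3,5} -> Yara (id 4, lev 2), Karl (id 6, lev 2), Pam (id 9, lev 2).
Iteration 3: rows with boss_id in {4,6,9} -> Omar (id 7, lev 3), Vera (id 8, lev 3).
Iteration 4: no rows with boss_id in {7,8}; recursion stops.
SUM(lev) = 0 + 1 + 1 + 2 + 2 + 2 + 3 + 3 = 14.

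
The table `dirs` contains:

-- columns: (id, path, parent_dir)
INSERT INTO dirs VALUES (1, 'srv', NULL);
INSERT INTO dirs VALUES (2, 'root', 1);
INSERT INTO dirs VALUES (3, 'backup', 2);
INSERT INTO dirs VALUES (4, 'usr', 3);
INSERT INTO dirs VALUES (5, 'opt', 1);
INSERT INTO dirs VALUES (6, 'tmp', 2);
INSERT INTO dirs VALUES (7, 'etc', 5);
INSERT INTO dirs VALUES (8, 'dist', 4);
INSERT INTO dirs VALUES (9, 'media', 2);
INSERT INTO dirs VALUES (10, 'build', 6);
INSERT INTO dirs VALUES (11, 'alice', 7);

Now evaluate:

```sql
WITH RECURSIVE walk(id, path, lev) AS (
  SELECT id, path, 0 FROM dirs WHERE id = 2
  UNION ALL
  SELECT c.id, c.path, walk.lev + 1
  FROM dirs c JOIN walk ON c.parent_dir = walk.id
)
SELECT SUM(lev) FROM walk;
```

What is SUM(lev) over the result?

Base: id=2 (root) at lev 0.
Iteration 1: rows with parent_dir in {2} -> backup (id 3, lev 1), tmp (id 6, lev 1), media (id 9, lev 1).
Iteration 2: rows with parent_dir in {3,6,9} -> usr (id 4, lev 2), build (id 10, lev 2).
Iteration 3: rows with parent_dir in {4,10} -> dist (id 8, lev 3).
Iteration 4: no rows with parent_dir in {8}; recursion stops.
SUM(lev) = 0 + 1 + 1 + 1 + 2 + 2 + 3 = 10.

10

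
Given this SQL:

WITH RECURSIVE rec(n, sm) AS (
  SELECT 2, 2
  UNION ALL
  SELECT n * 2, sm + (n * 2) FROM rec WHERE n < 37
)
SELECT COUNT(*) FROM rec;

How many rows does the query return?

Base: n=2, sm=2.
Iteration 1: 2 < 37 holds -> n = 2 * 2 = 4, sm = 2 + 4 = 6.
Iteration 2: 4 < 37 holds -> n = 4 * 2 = 8, sm = 6 + 8 = 14.
Iteration 3: 8 < 37 holds -> n = 8 * 2 = 16, sm = 14 + 16 = 30.
Iteration 4: 16 < 37 holds -> n = 16 * 2 = 32, sm = 30 + 32 = 62.
Iteration 5: 32 < 37 holds -> n = 32 * 2 = 64, sm = 62 + 64 = 126.
Iteration 6: 64 < 37 fails; recursion stops.
Total rows emitted: 6.

6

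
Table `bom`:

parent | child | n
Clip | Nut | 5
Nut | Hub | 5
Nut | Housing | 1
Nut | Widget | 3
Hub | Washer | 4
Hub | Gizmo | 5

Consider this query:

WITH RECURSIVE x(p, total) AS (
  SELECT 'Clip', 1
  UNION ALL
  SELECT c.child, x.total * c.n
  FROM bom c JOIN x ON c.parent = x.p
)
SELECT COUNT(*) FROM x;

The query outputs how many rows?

7

Base: (Clip, total=1).
Iteration 1: components of {Clip} -> Nut = 1*5 = 5.
Iteration 2: components of {Nut} -> Housing = 5*1 = 5, Hub = 5*5 = 25, Widget = 5*3 = 15.
Iteration 3: components of {Housing,Hub,Widget} -> Gizmo = 25*5 = 125, Washer = 25*4 = 100.
Iteration 4: no further components; recursion stops.
Total rows emitted: 7.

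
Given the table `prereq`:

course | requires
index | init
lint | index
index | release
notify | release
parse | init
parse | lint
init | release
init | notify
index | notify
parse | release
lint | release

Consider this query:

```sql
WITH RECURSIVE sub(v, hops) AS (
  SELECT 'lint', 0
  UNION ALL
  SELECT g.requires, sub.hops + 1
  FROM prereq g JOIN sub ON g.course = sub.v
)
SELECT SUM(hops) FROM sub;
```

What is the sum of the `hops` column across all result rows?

Base: (lint, hops=0).
Iteration 1: edges from {lint} -> (index, hops=1), (release, hops=1).
Iteration 2: edges from {index,release} -> (init, hops=2), (notify, hops=2), (release, hops=2).
Iteration 3: edges from {init,notify,release} -> (notify, hops=3), (release, hops=3) x2. [UNION ALL keeps all 3 new rows, including repeats]
Iteration 4: edges from {notify,release} -> (release, hops=4).
Iteration 5: no outgoing edges from {release}; recursion stops.
SUM(hops) = 0 + 1 + 1 + 2 + 2 + 2 + 3 + 3 + 3 + 4 = 21.

21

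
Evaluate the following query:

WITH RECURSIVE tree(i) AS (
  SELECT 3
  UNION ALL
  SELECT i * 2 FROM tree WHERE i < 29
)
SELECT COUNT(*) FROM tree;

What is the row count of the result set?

Base: i=3.
Iteration 1: 3 < 29 holds -> i = 3 * 2 = 6.
Iteration 2: 6 < 29 holds -> i = 6 * 2 = 12.
Iteration 3: 12 < 29 holds -> i = 12 * 2 = 24.
Iteration 4: 24 < 29 holds -> i = 24 * 2 = 48.
Iteration 5: 48 < 29 fails; recursion stops.
Total rows emitted: 5.

5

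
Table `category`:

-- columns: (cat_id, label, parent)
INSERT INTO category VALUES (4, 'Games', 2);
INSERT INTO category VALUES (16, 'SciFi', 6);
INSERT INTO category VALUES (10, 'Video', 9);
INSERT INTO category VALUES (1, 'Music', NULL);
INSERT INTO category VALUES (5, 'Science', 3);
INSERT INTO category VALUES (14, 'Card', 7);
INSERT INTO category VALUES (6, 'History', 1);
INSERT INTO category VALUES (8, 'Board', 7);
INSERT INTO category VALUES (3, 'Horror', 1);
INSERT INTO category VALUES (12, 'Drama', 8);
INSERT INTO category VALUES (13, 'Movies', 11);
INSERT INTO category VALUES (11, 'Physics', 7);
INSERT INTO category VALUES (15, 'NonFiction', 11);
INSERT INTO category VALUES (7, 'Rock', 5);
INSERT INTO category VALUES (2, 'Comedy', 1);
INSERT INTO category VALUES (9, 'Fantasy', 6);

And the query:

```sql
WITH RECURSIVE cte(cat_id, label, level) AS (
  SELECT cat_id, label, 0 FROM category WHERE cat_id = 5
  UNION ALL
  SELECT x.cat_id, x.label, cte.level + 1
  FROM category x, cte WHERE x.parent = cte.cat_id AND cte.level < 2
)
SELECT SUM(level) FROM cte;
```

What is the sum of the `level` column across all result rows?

7

Base: cat_id=5 (Science) at level 0.
Iteration 1: rows with parent in {5} -> Rock (id 7, level 1).
Iteration 2: rows with parent in {7} -> Board (id 8, level 2), Physics (id 11, level 2), Card (id 14, level 2).
Iteration 3: level < 2 fails for all current rows; recursion stops.
SUM(level) = 0 + 1 + 2 + 2 + 2 = 7.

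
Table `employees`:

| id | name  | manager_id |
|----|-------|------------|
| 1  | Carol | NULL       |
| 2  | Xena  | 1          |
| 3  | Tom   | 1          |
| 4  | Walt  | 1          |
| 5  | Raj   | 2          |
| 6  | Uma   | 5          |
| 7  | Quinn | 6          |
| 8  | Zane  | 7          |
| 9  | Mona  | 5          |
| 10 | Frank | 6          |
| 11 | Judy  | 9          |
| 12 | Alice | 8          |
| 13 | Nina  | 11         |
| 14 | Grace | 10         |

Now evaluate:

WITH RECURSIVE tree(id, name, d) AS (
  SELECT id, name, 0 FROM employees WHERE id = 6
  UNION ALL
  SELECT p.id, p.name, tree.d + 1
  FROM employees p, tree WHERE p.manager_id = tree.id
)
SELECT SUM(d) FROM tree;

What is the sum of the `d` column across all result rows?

Base: id=6 (Uma) at d 0.
Iteration 1: rows with manager_id in {6} -> Quinn (id 7, d 1), Frank (id 10, d 1).
Iteration 2: rows with manager_id in {7,10} -> Zane (id 8, d 2), Grace (id 14, d 2).
Iteration 3: rows with manager_id in {8,14} -> Alice (id 12, d 3).
Iteration 4: no rows with manager_id in {12}; recursion stops.
SUM(d) = 0 + 1 + 1 + 2 + 2 + 3 = 9.

9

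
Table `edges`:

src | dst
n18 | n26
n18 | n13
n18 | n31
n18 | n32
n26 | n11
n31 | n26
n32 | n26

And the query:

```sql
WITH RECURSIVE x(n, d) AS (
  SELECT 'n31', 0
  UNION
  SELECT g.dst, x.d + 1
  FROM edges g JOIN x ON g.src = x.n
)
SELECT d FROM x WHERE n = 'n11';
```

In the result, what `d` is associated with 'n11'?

2

Base: (n31, d=0).
Iteration 1: edges from {n31} -> (n26, d=1).
Iteration 2: edges from {n26} -> (n11, d=2).
Iteration 3: no outgoing edges from {n11}; recursion stops.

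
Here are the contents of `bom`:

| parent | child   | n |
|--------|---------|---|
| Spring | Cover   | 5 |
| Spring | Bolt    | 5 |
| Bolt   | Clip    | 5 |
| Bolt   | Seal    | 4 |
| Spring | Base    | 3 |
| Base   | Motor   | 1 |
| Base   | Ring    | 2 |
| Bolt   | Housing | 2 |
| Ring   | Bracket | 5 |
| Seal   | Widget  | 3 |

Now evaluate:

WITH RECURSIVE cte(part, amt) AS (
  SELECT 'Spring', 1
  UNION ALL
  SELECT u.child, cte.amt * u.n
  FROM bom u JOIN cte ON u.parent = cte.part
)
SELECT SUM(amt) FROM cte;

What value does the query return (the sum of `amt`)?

Base: (Spring, amt=1).
Iteration 1: components of {Spring} -> Base = 1*3 = 3, Bolt = 1*5 = 5, Cover = 1*5 = 5.
Iteration 2: components of {Base,Bolt,Cover} -> Clip = 5*5 = 25, Housing = 5*2 = 10, Motor = 3*1 = 3, Ring = 3*2 = 6, Seal = 5*4 = 20.
Iteration 3: components of {Clip,Housing,Motor,Ring,Seal} -> Bracket = 6*5 = 30, Widget = 20*3 = 60.
Iteration 4: no further components; recursion stops.
SUM(amt) = 1 + 5 + 5 + 3 + 25 + 20 + 10 + 3 + 6 + 60 + 30 = 168.

168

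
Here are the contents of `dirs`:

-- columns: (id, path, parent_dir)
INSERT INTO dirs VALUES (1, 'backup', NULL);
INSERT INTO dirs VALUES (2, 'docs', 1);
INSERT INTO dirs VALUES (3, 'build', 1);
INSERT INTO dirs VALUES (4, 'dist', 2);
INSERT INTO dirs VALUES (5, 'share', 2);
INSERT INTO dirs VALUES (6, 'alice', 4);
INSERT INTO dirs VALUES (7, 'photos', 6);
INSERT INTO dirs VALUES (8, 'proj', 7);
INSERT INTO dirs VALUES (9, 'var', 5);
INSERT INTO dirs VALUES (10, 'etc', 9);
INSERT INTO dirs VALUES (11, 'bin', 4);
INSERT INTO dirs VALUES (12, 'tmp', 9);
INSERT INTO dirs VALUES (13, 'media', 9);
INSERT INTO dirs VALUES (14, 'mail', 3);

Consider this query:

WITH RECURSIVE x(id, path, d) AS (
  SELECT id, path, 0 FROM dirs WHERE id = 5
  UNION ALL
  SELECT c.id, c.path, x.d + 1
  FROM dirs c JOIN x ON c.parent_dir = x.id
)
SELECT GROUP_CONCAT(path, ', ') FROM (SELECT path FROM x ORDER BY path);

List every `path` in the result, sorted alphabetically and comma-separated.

etc, media, share, tmp, var

Base: id=5 (share) at d 0.
Iteration 1: rows with parent_dir in {5} -> var (id 9, d 1).
Iteration 2: rows with parent_dir in {9} -> etc (id 10, d 2), tmp (id 12, d 2), media (id 13, d 2).
Iteration 3: no rows with parent_dir in {10,12,13}; recursion stops.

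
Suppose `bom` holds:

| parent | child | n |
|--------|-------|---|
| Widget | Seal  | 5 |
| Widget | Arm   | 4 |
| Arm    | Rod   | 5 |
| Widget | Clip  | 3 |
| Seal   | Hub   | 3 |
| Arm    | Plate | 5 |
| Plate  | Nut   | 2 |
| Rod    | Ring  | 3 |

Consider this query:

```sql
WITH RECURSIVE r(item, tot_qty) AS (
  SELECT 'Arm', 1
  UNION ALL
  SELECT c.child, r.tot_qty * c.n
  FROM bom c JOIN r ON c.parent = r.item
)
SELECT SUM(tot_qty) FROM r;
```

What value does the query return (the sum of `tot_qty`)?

36

Base: (Arm, tot_qty=1).
Iteration 1: components of {Arm} -> Plate = 1*5 = 5, Rod = 1*5 = 5.
Iteration 2: components of {Plate,Rod} -> Nut = 5*2 = 10, Ring = 5*3 = 15.
Iteration 3: no further components; recursion stops.
SUM(tot_qty) = 1 + 5 + 5 + 15 + 10 = 36.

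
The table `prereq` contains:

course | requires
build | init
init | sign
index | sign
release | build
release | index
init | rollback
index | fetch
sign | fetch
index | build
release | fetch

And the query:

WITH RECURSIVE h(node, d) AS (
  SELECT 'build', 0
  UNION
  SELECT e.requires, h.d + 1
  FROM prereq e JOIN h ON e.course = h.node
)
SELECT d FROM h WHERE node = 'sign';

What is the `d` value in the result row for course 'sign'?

2

Base: (build, d=0).
Iteration 1: edges from {build} -> (init, d=1).
Iteration 2: edges from {init} -> (rollback, d=2), (sign, d=2).
Iteration 3: edges from {rollback,sign} -> (fetch, d=3).
Iteration 4: no outgoing edges from {fetch}; recursion stops.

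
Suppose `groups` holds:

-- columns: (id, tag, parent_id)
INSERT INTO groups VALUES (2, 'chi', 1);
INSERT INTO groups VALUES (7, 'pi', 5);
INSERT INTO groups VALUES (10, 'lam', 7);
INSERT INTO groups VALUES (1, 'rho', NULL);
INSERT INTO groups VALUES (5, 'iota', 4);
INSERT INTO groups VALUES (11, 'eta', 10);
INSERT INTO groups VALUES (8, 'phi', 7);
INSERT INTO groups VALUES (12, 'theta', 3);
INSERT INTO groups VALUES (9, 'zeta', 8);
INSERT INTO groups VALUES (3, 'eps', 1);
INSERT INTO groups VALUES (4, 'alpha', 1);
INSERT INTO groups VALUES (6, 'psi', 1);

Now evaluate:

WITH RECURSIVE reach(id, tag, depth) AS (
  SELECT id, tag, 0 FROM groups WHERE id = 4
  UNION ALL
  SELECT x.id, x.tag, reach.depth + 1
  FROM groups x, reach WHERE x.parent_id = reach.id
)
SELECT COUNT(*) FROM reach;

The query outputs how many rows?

Base: id=4 (alpha) at depth 0.
Iteration 1: rows with parent_id in {4} -> iota (id 5, depth 1).
Iteration 2: rows with parent_id in {5} -> pi (id 7, depth 2).
Iteration 3: rows with parent_id in {7} -> phi (id 8, depth 3), lam (id 10, depth 3).
Iteration 4: rows with parent_id in {8,10} -> zeta (id 9, depth 4), eta (id 11, depth 4).
Iteration 5: no rows with parent_id in {9,11}; recursion stops.
Total rows emitted: 7.

7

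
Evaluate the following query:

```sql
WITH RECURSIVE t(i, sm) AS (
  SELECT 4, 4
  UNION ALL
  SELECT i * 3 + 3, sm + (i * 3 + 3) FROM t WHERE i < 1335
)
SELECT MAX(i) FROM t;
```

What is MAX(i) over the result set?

Base: i=4, sm=4.
Iteration 1: 4 < 1335 holds -> i = 4 * 3 + 3 = 15, sm = 4 + 15 = 19.
Iteration 2: 15 < 1335 holds -> i = 15 * 3 + 3 = 48, sm = 19 + 48 = 67.
Iteration 3: 48 < 1335 holds -> i = 48 * 3 + 3 = 147, sm = 67 + 147 = 214.
Iteration 4: 147 < 1335 holds -> i = 147 * 3 + 3 = 444, sm = 214 + 444 = 658.
Iteration 5: 444 < 1335 holds -> i = 444 * 3 + 3 = 1335, sm = 658 + 1335 = 1993.
Iteration 6: 1335 < 1335 fails; recursion stops.
i values: 4, 15, 48, 147, 444, 1335; the maximum is 1335.

1335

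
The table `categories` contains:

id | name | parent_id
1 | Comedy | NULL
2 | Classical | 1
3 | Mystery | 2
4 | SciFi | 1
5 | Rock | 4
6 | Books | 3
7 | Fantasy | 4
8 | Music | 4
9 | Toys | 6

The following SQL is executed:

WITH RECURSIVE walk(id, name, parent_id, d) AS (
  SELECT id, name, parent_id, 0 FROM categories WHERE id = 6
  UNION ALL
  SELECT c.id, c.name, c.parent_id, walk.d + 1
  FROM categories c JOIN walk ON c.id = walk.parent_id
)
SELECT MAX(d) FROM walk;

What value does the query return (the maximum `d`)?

3

Base: id=6 (Books), parent_id=3, d 0.
Iteration 1: join on id=3 -> Mystery (id 3, parent_id=2, d 1).
Iteration 2: join on id=2 -> Classical (id 2, parent_id=1, d 2).
Iteration 3: join on id=1 -> Comedy (id 1, parent_id=NULL, d 3).
Iteration 4: parent_id is NULL; no match; recursion stops.
d values: 0, 1, 2, 3; the maximum is 3.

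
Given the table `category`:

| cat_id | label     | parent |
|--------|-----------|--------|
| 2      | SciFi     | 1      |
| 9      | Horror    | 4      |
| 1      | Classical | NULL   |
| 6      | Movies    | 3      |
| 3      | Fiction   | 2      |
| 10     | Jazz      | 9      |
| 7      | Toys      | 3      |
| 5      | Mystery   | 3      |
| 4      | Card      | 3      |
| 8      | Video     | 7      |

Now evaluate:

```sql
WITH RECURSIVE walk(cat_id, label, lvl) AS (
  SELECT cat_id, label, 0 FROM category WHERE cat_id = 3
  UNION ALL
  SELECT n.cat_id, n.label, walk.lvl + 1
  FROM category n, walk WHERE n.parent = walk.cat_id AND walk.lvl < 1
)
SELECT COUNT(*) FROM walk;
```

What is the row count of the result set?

5

Base: cat_id=3 (Fiction) at lvl 0.
Iteration 1: rows with parent in {3} -> Card (id 4, lvl 1), Mystery (id 5, lvl 1), Movies (id 6, lvl 1), Toys (id 7, lvl 1).
Iteration 2: lvl < 1 fails for all current rows; recursion stops.
Total rows emitted: 5.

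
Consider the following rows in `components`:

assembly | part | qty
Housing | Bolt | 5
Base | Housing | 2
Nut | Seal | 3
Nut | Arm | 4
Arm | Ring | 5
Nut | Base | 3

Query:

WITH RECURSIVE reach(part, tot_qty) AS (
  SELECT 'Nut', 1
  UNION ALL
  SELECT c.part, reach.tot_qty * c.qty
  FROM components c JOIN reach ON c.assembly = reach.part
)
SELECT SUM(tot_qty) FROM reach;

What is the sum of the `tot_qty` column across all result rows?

Base: (Nut, tot_qty=1).
Iteration 1: components of {Nut} -> Arm = 1*4 = 4, Base = 1*3 = 3, Seal = 1*3 = 3.
Iteration 2: components of {Arm,Base,Seal} -> Housing = 3*2 = 6, Ring = 4*5 = 20.
Iteration 3: components of {Housing,Ring} -> Bolt = 6*5 = 30.
Iteration 4: no further components; recursion stops.
SUM(tot_qty) = 1 + 4 + 3 + 3 + 20 + 6 + 30 = 67.

67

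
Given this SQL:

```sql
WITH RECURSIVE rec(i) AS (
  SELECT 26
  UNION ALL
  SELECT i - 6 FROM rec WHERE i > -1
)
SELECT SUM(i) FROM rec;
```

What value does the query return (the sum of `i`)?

66

Base: i=26.
Iteration 1: 26 > -1 holds -> i = 26 - 6 = 20.
Iteration 2: 20 > -1 holds -> i = 20 - 6 = 14.
Iteration 3: 14 > -1 holds -> i = 14 - 6 = 8.
Iteration 4: 8 > -1 holds -> i = 8 - 6 = 2.
Iteration 5: 2 > -1 holds -> i = 2 - 6 = -4.
Iteration 6: -4 > -1 fails; recursion stops.
SUM(i) = 26 + 20 + 14 + 8 + 2 + -4 = 66.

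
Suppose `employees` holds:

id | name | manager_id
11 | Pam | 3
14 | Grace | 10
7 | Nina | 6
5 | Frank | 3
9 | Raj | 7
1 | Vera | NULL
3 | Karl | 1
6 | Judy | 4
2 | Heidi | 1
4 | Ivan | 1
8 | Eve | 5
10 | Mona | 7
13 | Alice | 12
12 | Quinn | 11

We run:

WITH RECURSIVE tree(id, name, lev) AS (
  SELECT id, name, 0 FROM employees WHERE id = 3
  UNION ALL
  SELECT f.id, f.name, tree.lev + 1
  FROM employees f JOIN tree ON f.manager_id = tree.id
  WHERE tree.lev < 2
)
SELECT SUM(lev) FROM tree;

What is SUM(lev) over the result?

Base: id=3 (Karl) at lev 0.
Iteration 1: rows with manager_id in {3} -> Frank (id 5, lev 1), Pam (id 11, lev 1).
Iteration 2: rows with manager_id in {5,11} -> Eve (id 8, lev 2), Quinn (id 12, lev 2).
Iteration 3: lev < 2 fails for all current rows; recursion stops.
SUM(lev) = 0 + 1 + 1 + 2 + 2 = 6.

6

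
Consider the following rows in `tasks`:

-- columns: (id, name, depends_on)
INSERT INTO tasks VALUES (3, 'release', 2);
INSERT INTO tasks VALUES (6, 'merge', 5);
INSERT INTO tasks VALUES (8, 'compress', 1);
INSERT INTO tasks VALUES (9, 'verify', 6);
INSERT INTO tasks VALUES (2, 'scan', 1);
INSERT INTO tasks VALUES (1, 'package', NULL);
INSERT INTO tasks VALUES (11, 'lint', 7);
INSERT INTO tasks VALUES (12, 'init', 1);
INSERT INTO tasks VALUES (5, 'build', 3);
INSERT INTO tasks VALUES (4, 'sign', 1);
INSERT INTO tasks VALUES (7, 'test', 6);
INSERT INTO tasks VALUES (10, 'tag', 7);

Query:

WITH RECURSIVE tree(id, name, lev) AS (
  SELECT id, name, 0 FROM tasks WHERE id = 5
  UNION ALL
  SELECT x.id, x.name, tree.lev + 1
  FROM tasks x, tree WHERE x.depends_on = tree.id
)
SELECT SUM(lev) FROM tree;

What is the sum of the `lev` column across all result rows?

11

Base: id=5 (build) at lev 0.
Iteration 1: rows with depends_on in {5} -> merge (id 6, lev 1).
Iteration 2: rows with depends_on in {6} -> test (id 7, lev 2), verify (id 9, lev 2).
Iteration 3: rows with depends_on in {7,9} -> tag (id 10, lev 3), lint (id 11, lev 3).
Iteration 4: no rows with depends_on in {10,11}; recursion stops.
SUM(lev) = 0 + 1 + 2 + 2 + 3 + 3 = 11.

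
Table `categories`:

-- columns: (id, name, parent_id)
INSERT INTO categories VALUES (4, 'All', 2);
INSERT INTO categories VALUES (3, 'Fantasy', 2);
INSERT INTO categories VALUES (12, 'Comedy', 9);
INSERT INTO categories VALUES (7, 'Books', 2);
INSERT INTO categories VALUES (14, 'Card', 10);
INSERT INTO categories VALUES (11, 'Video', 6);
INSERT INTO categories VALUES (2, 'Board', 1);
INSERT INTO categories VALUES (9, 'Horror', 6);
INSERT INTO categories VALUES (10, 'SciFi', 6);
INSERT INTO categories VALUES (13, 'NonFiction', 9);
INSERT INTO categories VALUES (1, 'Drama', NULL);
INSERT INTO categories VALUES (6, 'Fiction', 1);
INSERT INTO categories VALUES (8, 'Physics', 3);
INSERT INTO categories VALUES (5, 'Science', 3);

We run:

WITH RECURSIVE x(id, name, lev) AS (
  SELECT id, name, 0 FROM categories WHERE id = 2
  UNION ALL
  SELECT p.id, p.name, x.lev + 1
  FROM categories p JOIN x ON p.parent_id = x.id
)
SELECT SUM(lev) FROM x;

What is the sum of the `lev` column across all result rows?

Base: id=2 (Board) at lev 0.
Iteration 1: rows with parent_id in {2} -> Fantasy (id 3, lev 1), All (id 4, lev 1), Books (id 7, lev 1).
Iteration 2: rows with parent_id in {3,4,7} -> Science (id 5, lev 2), Physics (id 8, lev 2).
Iteration 3: no rows with parent_id in {5,8}; recursion stops.
SUM(lev) = 0 + 1 + 1 + 1 + 2 + 2 = 7.

7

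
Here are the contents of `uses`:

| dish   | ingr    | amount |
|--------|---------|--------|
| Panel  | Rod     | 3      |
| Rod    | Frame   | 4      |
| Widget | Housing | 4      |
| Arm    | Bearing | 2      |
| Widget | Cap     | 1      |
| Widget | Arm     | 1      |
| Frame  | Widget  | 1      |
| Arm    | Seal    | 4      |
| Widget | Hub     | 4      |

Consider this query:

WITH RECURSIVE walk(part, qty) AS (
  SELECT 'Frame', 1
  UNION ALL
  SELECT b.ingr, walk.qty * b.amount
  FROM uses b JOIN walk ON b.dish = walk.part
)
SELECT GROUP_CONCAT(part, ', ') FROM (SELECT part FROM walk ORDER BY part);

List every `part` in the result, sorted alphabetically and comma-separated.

Base: (Frame, qty=1).
Iteration 1: components of {Frame} -> Widget = 1*1 = 1.
Iteration 2: components of {Widget} -> Arm = 1*1 = 1, Cap = 1*1 = 1, Housing = 1*4 = 4, Hub = 1*4 = 4.
Iteration 3: components of {Arm,Cap,Housing,Hub} -> Bearing = 1*2 = 2, Seal = 1*4 = 4.
Iteration 4: no further components; recursion stops.

Arm, Bearing, Cap, Frame, Housing, Hub, Seal, Widget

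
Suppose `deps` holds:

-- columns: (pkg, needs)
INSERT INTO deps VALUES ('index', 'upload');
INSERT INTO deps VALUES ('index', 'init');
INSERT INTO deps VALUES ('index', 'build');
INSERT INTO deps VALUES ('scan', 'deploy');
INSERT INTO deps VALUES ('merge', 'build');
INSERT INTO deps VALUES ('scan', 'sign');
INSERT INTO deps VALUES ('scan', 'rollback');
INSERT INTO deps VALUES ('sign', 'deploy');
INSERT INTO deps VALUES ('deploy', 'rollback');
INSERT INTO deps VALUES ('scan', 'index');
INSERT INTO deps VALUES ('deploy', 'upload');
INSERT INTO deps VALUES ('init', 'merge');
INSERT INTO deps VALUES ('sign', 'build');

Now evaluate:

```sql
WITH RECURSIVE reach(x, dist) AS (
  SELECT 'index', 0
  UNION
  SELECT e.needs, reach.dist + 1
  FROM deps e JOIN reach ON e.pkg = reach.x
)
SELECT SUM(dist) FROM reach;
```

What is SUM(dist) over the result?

Base: (index, dist=0).
Iteration 1: edges from {index} -> (build, dist=1), (init, dist=1), (upload, dist=1).
Iteration 2: edges from {build,init,upload} -> (merge, dist=2).
Iteration 3: edges from {merge} -> (build, dist=3).
Iteration 4: no outgoing edges from {build}; recursion stops.
SUM(dist) = 0 + 1 + 1 + 1 + 2 + 3 = 8.

8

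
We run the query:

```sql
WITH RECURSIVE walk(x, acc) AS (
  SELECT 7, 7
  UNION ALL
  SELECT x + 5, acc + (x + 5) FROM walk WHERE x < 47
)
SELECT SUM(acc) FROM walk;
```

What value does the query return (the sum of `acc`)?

Base: x=7, acc=7.
Iteration 1: 7 < 47 holds -> x = 7 + 5 = 12, acc = 7 + 12 = 19.
Iteration 2: 12 < 47 holds -> x = 12 + 5 = 17, acc = 19 + 17 = 36.
Iteration 3: 17 < 47 holds -> x = 17 + 5 = 22, acc = 36 + 22 = 58.
Iteration 4: 22 < 47 holds -> x = 22 + 5 = 27, acc = 58 + 27 = 85.
Iteration 5: 27 < 47 holds -> x = 27 + 5 = 32, acc = 85 + 32 = 117.
Iteration 6: 32 < 47 holds -> x = 32 + 5 = 37, acc = 117 + 37 = 154.
Iteration 7: 37 < 47 holds -> x = 37 + 5 = 42, acc = 154 + 42 = 196.
Iteration 8: 42 < 47 holds -> x = 42 + 5 = 47, acc = 196 + 47 = 243.
Iteration 9: 47 < 47 fails; recursion stops.
SUM(acc) = 7 + 19 + 36 + 58 + 85 + 117 + 154 + 196 + 243 = 915.

915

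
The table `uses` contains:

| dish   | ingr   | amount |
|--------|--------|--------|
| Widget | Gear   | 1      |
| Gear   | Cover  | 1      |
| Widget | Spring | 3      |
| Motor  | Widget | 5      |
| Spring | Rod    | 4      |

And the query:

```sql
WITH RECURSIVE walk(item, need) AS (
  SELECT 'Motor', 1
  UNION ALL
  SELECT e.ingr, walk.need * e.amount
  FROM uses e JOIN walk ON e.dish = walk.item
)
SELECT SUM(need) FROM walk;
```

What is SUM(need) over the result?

91

Base: (Motor, need=1).
Iteration 1: components of {Motor} -> Widget = 1*5 = 5.
Iteration 2: components of {Widget} -> Gear = 5*1 = 5, Spring = 5*3 = 15.
Iteration 3: components of {Gear,Spring} -> Cover = 5*1 = 5, Rod = 15*4 = 60.
Iteration 4: no further components; recursion stops.
SUM(need) = 1 + 5 + 5 + 15 + 5 + 60 = 91.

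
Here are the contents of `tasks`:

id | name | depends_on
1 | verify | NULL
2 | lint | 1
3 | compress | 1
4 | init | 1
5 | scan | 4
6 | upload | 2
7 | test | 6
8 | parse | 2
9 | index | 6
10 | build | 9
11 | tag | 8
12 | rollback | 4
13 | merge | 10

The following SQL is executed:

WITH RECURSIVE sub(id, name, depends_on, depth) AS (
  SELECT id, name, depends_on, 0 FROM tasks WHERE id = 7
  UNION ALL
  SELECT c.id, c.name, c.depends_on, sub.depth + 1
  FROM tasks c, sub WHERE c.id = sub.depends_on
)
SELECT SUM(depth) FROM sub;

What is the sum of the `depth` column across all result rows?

Base: id=7 (test), depends_on=6, depth 0.
Iteration 1: join on id=6 -> upload (id 6, depends_on=2, depth 1).
Iteration 2: join on id=2 -> lint (id 2, depends_on=1, depth 2).
Iteration 3: join on id=1 -> verify (id 1, depends_on=NULL, depth 3).
Iteration 4: depends_on is NULL; no match; recursion stops.
SUM(depth) = 0 + 1 + 2 + 3 = 6.

6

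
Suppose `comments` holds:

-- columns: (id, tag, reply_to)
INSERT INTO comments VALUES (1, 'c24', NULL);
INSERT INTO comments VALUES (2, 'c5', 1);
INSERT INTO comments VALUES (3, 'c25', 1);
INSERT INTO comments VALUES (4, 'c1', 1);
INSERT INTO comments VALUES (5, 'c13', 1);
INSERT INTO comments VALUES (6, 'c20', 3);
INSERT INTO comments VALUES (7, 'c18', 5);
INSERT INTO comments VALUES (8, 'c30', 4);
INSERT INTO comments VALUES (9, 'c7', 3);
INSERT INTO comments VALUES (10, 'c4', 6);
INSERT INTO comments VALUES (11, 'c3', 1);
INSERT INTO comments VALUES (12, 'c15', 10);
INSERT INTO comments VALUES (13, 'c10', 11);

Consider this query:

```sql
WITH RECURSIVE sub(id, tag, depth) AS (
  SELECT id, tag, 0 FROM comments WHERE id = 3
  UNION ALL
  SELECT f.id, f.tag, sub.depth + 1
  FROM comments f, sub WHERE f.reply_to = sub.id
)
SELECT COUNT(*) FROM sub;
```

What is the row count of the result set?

5

Base: id=3 (c25) at depth 0.
Iteration 1: rows with reply_to in {3} -> c20 (id 6, depth 1), c7 (id 9, depth 1).
Iteration 2: rows with reply_to in {6,9} -> c4 (id 10, depth 2).
Iteration 3: rows with reply_to in {10} -> c15 (id 12, depth 3).
Iteration 4: no rows with reply_to in {12}; recursion stops.
Total rows emitted: 5.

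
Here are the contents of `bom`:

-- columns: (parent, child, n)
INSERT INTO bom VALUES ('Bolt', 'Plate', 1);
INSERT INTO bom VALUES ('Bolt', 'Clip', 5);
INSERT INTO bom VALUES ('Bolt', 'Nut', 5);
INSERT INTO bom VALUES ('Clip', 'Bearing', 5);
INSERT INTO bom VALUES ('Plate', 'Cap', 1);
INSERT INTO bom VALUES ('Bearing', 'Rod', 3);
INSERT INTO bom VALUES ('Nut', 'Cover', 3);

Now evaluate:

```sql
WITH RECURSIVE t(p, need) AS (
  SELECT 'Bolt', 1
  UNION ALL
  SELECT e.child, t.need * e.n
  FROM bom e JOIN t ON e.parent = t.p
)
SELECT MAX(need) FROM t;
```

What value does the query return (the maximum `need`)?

75

Base: (Bolt, need=1).
Iteration 1: components of {Bolt} -> Clip = 1*5 = 5, Nut = 1*5 = 5, Plate = 1*1 = 1.
Iteration 2: components of {Clip,Nut,Plate} -> Bearing = 5*5 = 25, Cap = 1*1 = 1, Cover = 5*3 = 15.
Iteration 3: components of {Bearing,Cap,Cover} -> Rod = 25*3 = 75.
Iteration 4: no further components; recursion stops.
need values: 1, 1, 5, 5, 1, 25, 15, 75; the maximum is 75.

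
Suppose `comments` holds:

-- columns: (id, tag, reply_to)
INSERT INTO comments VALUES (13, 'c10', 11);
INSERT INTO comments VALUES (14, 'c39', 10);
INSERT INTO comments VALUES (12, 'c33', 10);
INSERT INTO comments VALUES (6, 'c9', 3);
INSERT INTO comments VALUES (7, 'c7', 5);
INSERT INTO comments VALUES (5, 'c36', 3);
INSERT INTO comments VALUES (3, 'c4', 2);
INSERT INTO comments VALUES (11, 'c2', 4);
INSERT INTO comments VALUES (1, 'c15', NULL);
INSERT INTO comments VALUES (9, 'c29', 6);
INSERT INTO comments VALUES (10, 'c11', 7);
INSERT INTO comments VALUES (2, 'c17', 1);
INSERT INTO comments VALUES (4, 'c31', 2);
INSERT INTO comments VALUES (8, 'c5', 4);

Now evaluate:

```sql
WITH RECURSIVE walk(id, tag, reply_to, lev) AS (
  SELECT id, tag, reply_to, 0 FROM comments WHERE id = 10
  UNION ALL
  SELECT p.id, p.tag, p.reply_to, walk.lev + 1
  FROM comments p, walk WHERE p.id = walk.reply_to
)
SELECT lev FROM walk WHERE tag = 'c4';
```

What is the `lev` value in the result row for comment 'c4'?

Base: id=10 (c11), reply_to=7, lev 0.
Iteration 1: join on id=7 -> c7 (id 7, reply_to=5, lev 1).
Iteration 2: join on id=5 -> c36 (id 5, reply_to=3, lev 2).
Iteration 3: join on id=3 -> c4 (id 3, reply_to=2, lev 3).
Iteration 4: join on id=2 -> c17 (id 2, reply_to=1, lev 4).
Iteration 5: join on id=1 -> c15 (id 1, reply_to=NULL, lev 5).
Iteration 6: reply_to is NULL; no match; recursion stops.

3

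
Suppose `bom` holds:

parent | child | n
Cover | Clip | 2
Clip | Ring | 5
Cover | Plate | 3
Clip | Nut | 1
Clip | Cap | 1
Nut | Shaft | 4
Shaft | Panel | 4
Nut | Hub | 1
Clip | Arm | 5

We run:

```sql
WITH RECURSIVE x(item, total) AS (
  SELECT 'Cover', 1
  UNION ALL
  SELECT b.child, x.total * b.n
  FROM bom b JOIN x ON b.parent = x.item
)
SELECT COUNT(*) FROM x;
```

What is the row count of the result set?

10

Base: (Cover, total=1).
Iteration 1: components of {Cover} -> Clip = 1*2 = 2, Plate = 1*3 = 3.
Iteration 2: components of {Clip,Plate} -> Arm = 2*5 = 10, Cap = 2*1 = 2, Nut = 2*1 = 2, Ring = 2*5 = 10.
Iteration 3: components of {Arm,Cap,Nut,Ring} -> Hub = 2*1 = 2, Shaft = 2*4 = 8.
Iteration 4: components of {Hub,Shaft} -> Panel = 8*4 = 32.
Iteration 5: no further components; recursion stops.
Total rows emitted: 10.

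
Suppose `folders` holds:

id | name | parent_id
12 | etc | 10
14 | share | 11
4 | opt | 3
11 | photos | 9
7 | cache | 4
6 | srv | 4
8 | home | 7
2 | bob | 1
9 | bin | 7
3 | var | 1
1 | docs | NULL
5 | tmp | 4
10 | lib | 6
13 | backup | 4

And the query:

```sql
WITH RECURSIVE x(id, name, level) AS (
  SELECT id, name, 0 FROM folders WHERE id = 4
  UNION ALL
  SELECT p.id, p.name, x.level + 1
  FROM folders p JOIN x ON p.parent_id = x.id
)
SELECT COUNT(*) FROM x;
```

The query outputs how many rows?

Base: id=4 (opt) at level 0.
Iteration 1: rows with parent_id in {4} -> tmp (id 5, level 1), srv (id 6, level 1), cache (id 7, level 1), backup (id 13, level 1).
Iteration 2: rows with parent_id in {5,6,7,13} -> home (id 8, level 2), bin (id 9, level 2), lib (id 10, level 2).
Iteration 3: rows with parent_id in {8,9,10} -> photos (id 11, level 3), etc (id 12, level 3).
Iteration 4: rows with parent_id in {11,12} -> share (id 14, level 4).
Iteration 5: no rows with parent_id in {14}; recursion stops.
Total rows emitted: 11.

11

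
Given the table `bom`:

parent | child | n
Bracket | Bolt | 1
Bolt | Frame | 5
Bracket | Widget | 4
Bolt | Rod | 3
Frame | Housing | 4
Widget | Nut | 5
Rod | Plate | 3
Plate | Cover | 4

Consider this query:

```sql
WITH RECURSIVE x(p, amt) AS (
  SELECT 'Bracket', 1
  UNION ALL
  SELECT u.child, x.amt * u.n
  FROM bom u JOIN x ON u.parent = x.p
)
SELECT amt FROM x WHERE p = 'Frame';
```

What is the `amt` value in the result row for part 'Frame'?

5

Base: (Bracket, amt=1).
Iteration 1: components of {Bracket} -> Bolt = 1*1 = 1, Widget = 1*4 = 4.
Iteration 2: components of {Bolt,Widget} -> Frame = 1*5 = 5, Nut = 4*5 = 20, Rod = 1*3 = 3.
Iteration 3: components of {Frame,Nut,Rod} -> Housing = 5*4 = 20, Plate = 3*3 = 9.
Iteration 4: components of {Housing,Plate} -> Cover = 9*4 = 36.
Iteration 5: no further components; recursion stops.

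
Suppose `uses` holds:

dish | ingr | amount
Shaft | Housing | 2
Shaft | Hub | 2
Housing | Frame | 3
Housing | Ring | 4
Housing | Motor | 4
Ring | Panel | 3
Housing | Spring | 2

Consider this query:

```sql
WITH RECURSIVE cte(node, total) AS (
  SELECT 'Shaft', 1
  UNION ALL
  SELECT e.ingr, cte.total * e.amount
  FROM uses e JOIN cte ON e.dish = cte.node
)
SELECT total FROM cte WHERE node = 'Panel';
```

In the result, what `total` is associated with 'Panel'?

Base: (Shaft, total=1).
Iteration 1: components of {Shaft} -> Housing = 1*2 = 2, Hub = 1*2 = 2.
Iteration 2: components of {Housing,Hub} -> Frame = 2*3 = 6, Motor = 2*4 = 8, Ring = 2*4 = 8, Spring = 2*2 = 4.
Iteration 3: components of {Frame,Motor,Ring,Spring} -> Panel = 8*3 = 24.
Iteration 4: no further components; recursion stops.

24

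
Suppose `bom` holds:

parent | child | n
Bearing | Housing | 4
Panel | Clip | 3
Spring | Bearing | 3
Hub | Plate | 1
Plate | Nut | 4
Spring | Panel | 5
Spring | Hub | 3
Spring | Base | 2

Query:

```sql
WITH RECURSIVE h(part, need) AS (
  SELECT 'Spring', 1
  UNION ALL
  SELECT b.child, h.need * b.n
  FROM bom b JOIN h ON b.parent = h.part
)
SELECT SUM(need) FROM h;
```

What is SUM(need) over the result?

56

Base: (Spring, need=1).
Iteration 1: components of {Spring} -> Base = 1*2 = 2, Bearing = 1*3 = 3, Hub = 1*3 = 3, Panel = 1*5 = 5.
Iteration 2: components of {Base,Bearing,Hub,Panel} -> Clip = 5*3 = 15, Housing = 3*4 = 12, Plate = 3*1 = 3.
Iteration 3: components of {Clip,Housing,Plate} -> Nut = 3*4 = 12.
Iteration 4: no further components; recursion stops.
SUM(need) = 1 + 2 + 3 + 5 + 3 + 3 + 15 + 12 + 12 = 56.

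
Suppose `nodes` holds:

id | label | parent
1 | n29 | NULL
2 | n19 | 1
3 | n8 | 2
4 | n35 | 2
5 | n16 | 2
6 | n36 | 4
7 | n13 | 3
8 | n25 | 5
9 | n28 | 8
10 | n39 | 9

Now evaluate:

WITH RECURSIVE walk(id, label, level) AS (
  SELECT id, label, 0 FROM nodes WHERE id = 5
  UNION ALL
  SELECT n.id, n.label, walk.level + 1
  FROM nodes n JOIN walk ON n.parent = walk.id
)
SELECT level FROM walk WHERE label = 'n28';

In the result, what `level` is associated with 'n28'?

2

Base: id=5 (n16) at level 0.
Iteration 1: rows with parent in {5} -> n25 (id 8, level 1).
Iteration 2: rows with parent in {8} -> n28 (id 9, level 2).
Iteration 3: rows with parent in {9} -> n39 (id 10, level 3).
Iteration 4: no rows with parent in {10}; recursion stops.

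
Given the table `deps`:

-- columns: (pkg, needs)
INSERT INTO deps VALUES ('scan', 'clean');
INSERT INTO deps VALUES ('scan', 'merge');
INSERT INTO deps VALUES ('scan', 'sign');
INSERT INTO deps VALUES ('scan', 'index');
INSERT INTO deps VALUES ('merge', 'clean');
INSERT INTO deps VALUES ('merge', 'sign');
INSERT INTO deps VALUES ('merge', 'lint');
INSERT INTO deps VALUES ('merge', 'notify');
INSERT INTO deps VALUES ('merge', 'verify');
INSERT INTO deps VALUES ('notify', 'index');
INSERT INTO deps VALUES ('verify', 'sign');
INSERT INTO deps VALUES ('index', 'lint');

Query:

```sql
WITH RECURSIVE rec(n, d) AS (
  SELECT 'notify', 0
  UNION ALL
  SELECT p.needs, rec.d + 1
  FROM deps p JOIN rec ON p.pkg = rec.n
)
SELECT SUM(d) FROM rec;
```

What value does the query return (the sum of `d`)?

3

Base: (notify, d=0).
Iteration 1: edges from {notify} -> (index, d=1).
Iteration 2: edges from {index} -> (lint, d=2).
Iteration 3: no outgoing edges from {lint}; recursion stops.
SUM(d) = 0 + 1 + 2 = 3.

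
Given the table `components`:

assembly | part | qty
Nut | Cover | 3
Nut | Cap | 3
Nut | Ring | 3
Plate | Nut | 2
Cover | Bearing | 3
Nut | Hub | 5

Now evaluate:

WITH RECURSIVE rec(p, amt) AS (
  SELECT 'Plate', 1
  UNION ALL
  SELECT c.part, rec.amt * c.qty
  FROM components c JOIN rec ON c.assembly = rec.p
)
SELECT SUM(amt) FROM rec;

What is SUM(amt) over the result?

49

Base: (Plate, amt=1).
Iteration 1: components of {Plate} -> Nut = 1*2 = 2.
Iteration 2: components of {Nut} -> Cap = 2*3 = 6, Cover = 2*3 = 6, Hub = 2*5 = 10, Ring = 2*3 = 6.
Iteration 3: components of {Cap,Cover,Hub,Ring} -> Bearing = 6*3 = 18.
Iteration 4: no further components; recursion stops.
SUM(amt) = 1 + 2 + 10 + 6 + 6 + 6 + 18 = 49.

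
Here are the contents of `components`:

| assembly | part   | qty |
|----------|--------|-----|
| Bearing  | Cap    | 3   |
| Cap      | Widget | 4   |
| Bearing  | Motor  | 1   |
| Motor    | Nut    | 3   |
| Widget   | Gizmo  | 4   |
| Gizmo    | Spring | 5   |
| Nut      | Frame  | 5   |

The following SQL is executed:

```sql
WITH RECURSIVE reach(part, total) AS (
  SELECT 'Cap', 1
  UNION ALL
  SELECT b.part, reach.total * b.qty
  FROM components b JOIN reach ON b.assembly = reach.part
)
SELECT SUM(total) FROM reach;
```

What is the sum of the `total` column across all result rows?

101

Base: (Cap, total=1).
Iteration 1: components of {Cap} -> Widget = 1*4 = 4.
Iteration 2: components of {Widget} -> Gizmo = 4*4 = 16.
Iteration 3: components of {Gizmo} -> Spring = 16*5 = 80.
Iteration 4: no further components; recursion stops.
SUM(total) = 1 + 4 + 16 + 80 = 101.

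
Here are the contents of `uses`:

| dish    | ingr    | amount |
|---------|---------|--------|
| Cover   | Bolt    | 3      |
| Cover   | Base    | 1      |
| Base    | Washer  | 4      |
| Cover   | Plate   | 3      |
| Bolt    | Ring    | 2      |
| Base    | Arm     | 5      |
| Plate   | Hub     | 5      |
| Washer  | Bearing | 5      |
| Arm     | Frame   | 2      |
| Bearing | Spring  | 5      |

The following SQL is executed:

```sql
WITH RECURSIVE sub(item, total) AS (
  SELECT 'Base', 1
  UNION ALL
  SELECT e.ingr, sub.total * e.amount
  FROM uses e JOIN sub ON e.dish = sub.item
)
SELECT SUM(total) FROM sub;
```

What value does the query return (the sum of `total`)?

Base: (Base, total=1).
Iteration 1: components of {Base} -> Arm = 1*5 = 5, Washer = 1*4 = 4.
Iteration 2: components of {Arm,Washer} -> Bearing = 4*5 = 20, Frame = 5*2 = 10.
Iteration 3: components of {Bearing,Frame} -> Spring = 20*5 = 100.
Iteration 4: no further components; recursion stops.
SUM(total) = 1 + 4 + 5 + 20 + 10 + 100 = 140.

140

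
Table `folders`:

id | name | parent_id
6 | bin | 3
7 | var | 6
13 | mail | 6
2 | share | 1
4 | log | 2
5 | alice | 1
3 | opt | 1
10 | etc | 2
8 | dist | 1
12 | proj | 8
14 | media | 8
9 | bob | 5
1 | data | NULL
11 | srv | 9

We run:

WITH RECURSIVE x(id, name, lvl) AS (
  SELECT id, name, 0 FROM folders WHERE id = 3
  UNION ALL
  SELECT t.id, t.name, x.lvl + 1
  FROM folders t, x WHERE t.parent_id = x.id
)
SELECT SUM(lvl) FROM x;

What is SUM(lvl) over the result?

5

Base: id=3 (opt) at lvl 0.
Iteration 1: rows with parent_id in {3} -> bin (id 6, lvl 1).
Iteration 2: rows with parent_id in {6} -> var (id 7, lvl 2), mail (id 13, lvl 2).
Iteration 3: no rows with parent_id in {7,13}; recursion stops.
SUM(lvl) = 0 + 1 + 2 + 2 = 5.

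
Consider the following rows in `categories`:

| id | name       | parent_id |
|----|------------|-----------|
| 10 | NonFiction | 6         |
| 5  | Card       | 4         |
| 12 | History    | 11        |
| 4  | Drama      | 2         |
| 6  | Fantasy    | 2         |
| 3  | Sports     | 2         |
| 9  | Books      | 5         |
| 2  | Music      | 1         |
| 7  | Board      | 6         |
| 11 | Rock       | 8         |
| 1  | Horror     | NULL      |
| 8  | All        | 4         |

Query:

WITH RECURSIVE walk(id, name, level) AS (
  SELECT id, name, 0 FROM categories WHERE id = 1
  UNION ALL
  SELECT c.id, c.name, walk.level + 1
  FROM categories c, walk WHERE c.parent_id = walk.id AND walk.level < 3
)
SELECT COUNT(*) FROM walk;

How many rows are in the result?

Base: id=1 (Horror) at level 0.
Iteration 1: rows with parent_id in {1} -> Music (id 2, level 1).
Iteration 2: rows with parent_id in {2} -> Sports (id 3, level 2), Drama (id 4, level 2), Fantasy (id 6, level 2).
Iteration 3: rows with parent_id in {3,4,6} -> Card (id 5, level 3), Board (id 7, level 3), All (id 8, level 3), NonFiction (id 10, level 3).
Iteration 4: level < 3 fails for all current rows; recursion stops.
Total rows emitted: 9.

9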